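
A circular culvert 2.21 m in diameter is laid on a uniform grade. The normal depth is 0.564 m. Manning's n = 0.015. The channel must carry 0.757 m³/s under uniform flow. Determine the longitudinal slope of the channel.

For a circular section of diameter D = 2.21 m at depth y = 0.564 m, the central angle is θ = 2 arccos(1 − 2y/D) = 2.118 rad. Then A = (D²/8)(θ − sin θ) = 0.772 m² and P = Dθ/2 = 2.341 m.
Hydraulic radius R = A/P = 0.772/2.341 = 0.3298 m.
From Manning's equation, S = [nQ / (1 A R^(2/3))]² = [0.015 × 0.757 / (1 × 0.772 × 0.3298^(2/3))]² = 0.000949.

S = 0.000949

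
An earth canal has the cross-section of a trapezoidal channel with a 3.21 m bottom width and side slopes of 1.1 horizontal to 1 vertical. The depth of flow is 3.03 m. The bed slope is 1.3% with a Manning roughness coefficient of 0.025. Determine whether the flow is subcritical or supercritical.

supercritical

With bottom width b = 3.21 m and side slope z = 1.1: A = (b + zy)y = (3.21 + 1.1×3.03)×3.03 = 19.83 m²; P = b + 2y√(1+z²) = 3.21 + 2×3.03×1.487 = 12.22 m.
Hydraulic radius R = A/P = 19.83/12.22 = 1.623 m.
V = (1/n) R^(2/3) √S = (1/0.025) × 1.623^(2/3) × √0.013 = 6.297 m/s. Hydraulic depth D_h = A/T = 19.83/9.876 = 2.007 m.
Froude number Fr = V/√(g·D_h) = 6.297/√(9.81×2.007) = 1.42, which is greater than 1, so the flow is supercritical.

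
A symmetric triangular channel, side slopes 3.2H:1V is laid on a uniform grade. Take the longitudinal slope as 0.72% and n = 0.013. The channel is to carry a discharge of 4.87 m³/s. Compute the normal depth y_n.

y_n = 0.697 m

Manning's equation rearranged: A R^(2/3) = nQ / (1·√S) = 0.013 × 4.87 / (√0.0072) = 0.7461.
Trying y = 0.81 m: A R^(2/3) = 1.114 — high.
Trying y = 0.697 m: A R^(2/3) = 0.7463 — matches.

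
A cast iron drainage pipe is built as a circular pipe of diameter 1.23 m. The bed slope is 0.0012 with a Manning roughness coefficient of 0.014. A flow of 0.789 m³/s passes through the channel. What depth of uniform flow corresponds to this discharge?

Manning's equation rearranged: A R^(2/3) = nQ / (1·√S) = 0.014 × 0.789 / (√0.0012) = 0.3189.
Try y = 0.819 m: A R^(2/3) = 0.4236 — over.
Try y = 0.536 m: A R^(2/3) = 0.213 — short.
Try y = 0.679 m: A R^(2/3) = 0.319 — ≈ 0.3189.

y_n = 0.679 m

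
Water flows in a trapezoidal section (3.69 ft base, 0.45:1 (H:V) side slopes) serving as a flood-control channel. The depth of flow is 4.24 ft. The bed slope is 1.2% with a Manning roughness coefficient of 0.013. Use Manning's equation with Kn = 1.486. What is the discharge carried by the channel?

Q = 444 ft³/s

With bottom width b = 3.69 ft and side slope z = 0.45: A = (b + zy)y = (3.69 + 0.45×4.24)×4.24 = 23.74 ft²; P = b + 2y√(1+z²) = 3.69 + 2×4.24×1.097 = 12.99 ft.
Hydraulic radius R = A/P = 23.74/12.99 = 1.827 ft.
Manning's equation: Q = (1.486/n) A R^(2/3) S^(1/2) = (1.486/0.013) × 23.74 × 1.827^(2/3) × 0.012^(1/2) = 444 ft³/s.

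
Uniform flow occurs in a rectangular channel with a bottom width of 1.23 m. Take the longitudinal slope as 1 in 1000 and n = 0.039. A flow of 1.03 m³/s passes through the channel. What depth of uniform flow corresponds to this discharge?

Manning's equation rearranged: A R^(2/3) = nQ / (1·√S) = 0.039 × 1.03 / (√0.001) = 1.27.
Try y = 1.27 m: A R^(2/3) = 0.8682 — too small.
Try y = 2.2 m: A R^(2/3) = 1.66 — too large.
Try y = 1.75 m: A R^(2/3) = 1.273 — close enough.

y_n = 1.75 m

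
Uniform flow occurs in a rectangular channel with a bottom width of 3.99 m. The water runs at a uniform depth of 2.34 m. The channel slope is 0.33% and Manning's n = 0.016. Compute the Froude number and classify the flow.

Flow area A = b·y = 3.99 × 2.34 = 9.337 m². Wetted perimeter P = b + 2y = 3.99 + 2×2.34 = 8.67 m.
Hydraulic radius R = A/P = 9.337/8.67 = 1.077 m.
V = (1/n) R^(2/3) √S = (1/0.016) × 1.077^(2/3) × √0.0033 = 3.772 m/s. Hydraulic depth D_h = A/T = 9.337/3.99 = 2.34 m.
Froude number Fr = V/√(g·D_h) = 3.772/√(9.81×2.34) = 0.787, which is less than 1, so the flow is subcritical.

subcritical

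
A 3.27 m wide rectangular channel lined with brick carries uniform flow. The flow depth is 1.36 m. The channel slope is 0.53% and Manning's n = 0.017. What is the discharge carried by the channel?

Q = 15.6 m³/s

Flow area A = b·y = 3.27 × 1.36 = 4.447 m². Wetted perimeter P = b + 2y = 3.27 + 2×1.36 = 5.99 m.
Hydraulic radius R = A/P = 4.447/5.99 = 0.7424 m.
Manning's equation: Q = (1/n) A R^(2/3) S^(1/2) = (1/0.017) × 4.447 × 0.7424^(2/3) × 0.0053^(1/2) = 15.6 m³/s.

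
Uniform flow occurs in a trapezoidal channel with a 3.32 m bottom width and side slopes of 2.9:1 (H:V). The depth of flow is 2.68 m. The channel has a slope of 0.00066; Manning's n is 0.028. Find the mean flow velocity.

With bottom width b = 3.32 m and side slope z = 2.9: A = (b + zy)y = (3.32 + 2.9×2.68)×2.68 = 29.73 m²; P = b + 2y√(1+z²) = 3.32 + 2×2.68×3.068 = 19.76 m.
Hydraulic radius R = A/P = 29.73/19.76 = 1.504 m.
From Manning's equation, V = (1/n) R^(2/3) S^(1/2) = (1/0.028) × 1.504^(2/3) × 0.00066^(1/2) = 1.2 m/s.

V = 1.2 m/s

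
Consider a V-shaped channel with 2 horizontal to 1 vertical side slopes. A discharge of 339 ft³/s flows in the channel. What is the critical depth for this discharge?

y_c = 4.47 ft

At critical depth, Q² T / (g A³) = 1, i.e. A³/T = Q²/g = 339²/32.2 = 3569.
Trying y = 4.93 ft: A³/T = 5825 — over.
Trying y = 3.95 ft: A³/T = 1923 — short.
Trying y = 4.47 ft: A³/T = 3569 — matches.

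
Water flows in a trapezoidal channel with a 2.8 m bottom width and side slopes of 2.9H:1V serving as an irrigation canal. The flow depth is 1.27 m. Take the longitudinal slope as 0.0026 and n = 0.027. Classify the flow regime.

subcritical

With bottom width b = 2.8 m and side slope z = 2.9: A = (b + zy)y = (2.8 + 2.9×1.27)×1.27 = 8.233 m²; P = b + 2y√(1+z²) = 2.8 + 2×1.27×3.068 = 10.59 m.
Hydraulic radius R = A/P = 8.233/10.59 = 0.7774 m.
V = (1/n) R^(2/3) √S = (1/0.027) × 0.7774^(2/3) × √0.0026 = 1.597 m/s. Hydraulic depth D_h = A/T = 8.233/10.17 = 0.8099 m.
Froude number Fr = V/√(g·D_h) = 1.597/√(9.81×0.8099) = 0.566, which is less than 1, so the flow is subcritical.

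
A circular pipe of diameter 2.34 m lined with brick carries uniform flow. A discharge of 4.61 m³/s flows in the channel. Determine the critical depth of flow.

At critical depth, Q² T / (g A³) = 1, i.e. A³/T = Q²/g = 4.61²/9.81 = 2.166.
Try y = 0.869 m: A³/T = 1.359 — too small.
Try y = 1.09 m: A³/T = 3.241 — too large.
Try y = 0.981 m: A³/T = 2.165 — ≈ 2.166.

y_c = 0.981 m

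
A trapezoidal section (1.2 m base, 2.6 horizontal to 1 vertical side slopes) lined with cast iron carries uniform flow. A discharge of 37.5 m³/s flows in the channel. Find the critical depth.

At critical depth, Q² T / (g A³) = 1, i.e. A³/T = Q²/g = 37.5²/9.81 = 143.3.
At y = 1.31 m: A³/T = 27.42 — too small.
At y = 2.08 m: A³/T = 216.1 — too large.
At y = 1.9 m: A³/T = 143.3 — close enough.

y_c = 1.9 m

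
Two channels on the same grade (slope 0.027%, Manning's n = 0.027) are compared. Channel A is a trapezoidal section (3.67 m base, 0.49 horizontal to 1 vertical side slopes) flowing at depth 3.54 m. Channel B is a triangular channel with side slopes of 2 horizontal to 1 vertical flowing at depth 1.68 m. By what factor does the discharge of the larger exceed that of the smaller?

5.74

Channel A: With bottom width b = 3.67 m and side slope z = 0.49: A = (b + zy)y = (3.67 + 0.49×3.54)×3.54 = 19.13 m²; P = b + 2y√(1+z²) = 3.67 + 2×3.54×1.114 = 11.55 m. Hydraulic radius R = A/P = 19.13/11.55 = 1.656 m. Q_A = (1/0.027)·19.13·1.656^(2/3)·√0.00027 = 16.3 m³/s.
Channel B: For a triangular section with side slope z = 2: A = zy² = 2×1.68² = 5.645 m²; P = 2y√(1+z²) = 2×1.68×2.236 = 7.513 m. Hydraulic radius R = A/P = 5.645/7.513 = 0.7513 m. Q_B = (1/0.027)·5.645·0.7513^(2/3)·√0.00027 = 2.839 m³/s.
The larger discharge is 16.3 m³/s and the smaller is 2.839 m³/s; the ratio is 5.74.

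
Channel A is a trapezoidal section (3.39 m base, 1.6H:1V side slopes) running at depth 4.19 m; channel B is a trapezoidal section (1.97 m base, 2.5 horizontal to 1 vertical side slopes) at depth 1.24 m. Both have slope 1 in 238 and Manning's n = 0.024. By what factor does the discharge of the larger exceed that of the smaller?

14.1

Channel A: With bottom width b = 3.39 m and side slope z = 1.6: A = (b + zy)y = (3.39 + 1.6×4.19)×4.19 = 42.29 m²; P = b + 2y√(1+z²) = 3.39 + 2×4.19×1.887 = 19.2 m. Hydraulic radius R = A/P = 42.29/19.2 = 2.203 m. Q_A = (1/0.024)·42.29·2.203^(2/3)·√0.004202 = 193.4 m³/s.
Channel B: With bottom width b = 1.97 m and side slope z = 2.5: A = (b + zy)y = (1.97 + 2.5×1.24)×1.24 = 6.287 m²; P = b + 2y√(1+z²) = 1.97 + 2×1.24×2.693 = 8.648 m. Hydraulic radius R = A/P = 6.287/8.648 = 0.727 m. Q_B = (1/0.024)·6.287·0.727^(2/3)·√0.004202 = 13.73 m³/s.
The larger discharge is 193.4 m³/s and the smaller is 13.73 m³/s; the ratio is 14.1.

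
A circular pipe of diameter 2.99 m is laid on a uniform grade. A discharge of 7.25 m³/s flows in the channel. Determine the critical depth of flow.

y_c = 1.15 m

At critical depth, Q² T / (g A³) = 1, i.e. A³/T = Q²/g = 7.25²/9.81 = 5.358.
At y = 0.937 m: A³/T = 2.403 — too small.
At y = 1.46 m: A³/T = 13.22 — too large.
At y = 1.15 m: A³/T = 5.297 — ≈ 5.358.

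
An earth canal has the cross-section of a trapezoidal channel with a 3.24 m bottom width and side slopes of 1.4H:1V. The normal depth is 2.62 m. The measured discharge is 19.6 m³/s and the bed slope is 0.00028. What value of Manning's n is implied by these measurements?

n = 0.02

With bottom width b = 3.24 m and side slope z = 1.4: A = (b + zy)y = (3.24 + 1.4×2.62)×2.62 = 18.1 m²; P = b + 2y√(1+z²) = 3.24 + 2×2.62×1.72 = 12.26 m.
Hydraulic radius R = A/P = 18.1/12.26 = 1.477 m.
Rearranging Manning's equation: n = (1/Q) A R^(2/3) S^(1/2) = (1/19.6) × 18.1 × 1.477^(2/3) × √0.00028 = 0.02.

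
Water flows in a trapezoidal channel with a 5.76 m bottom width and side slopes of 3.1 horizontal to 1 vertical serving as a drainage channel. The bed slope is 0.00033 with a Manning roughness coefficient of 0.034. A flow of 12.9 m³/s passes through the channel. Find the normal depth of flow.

y_n = 1.86 m

Manning's equation rearranged: A R^(2/3) = nQ / (1·√S) = 0.034 × 12.9 / (√0.00033) = 24.14.
At y = 2.32 m: A R^(2/3) = 38.31 — too large.
At y = 1.41 m: A R^(2/3) = 13.86 — too small.
At y = 1.86 m: A R^(2/3) = 24.2 — matches.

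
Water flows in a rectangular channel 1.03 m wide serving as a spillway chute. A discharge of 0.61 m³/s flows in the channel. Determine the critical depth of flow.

y_c = 0.329 m

For a rectangular channel, critical depth y_c = (q²/g)^(1/3) where q = Q/b = 0.61/1.03 = 0.5922 m²/s.
So y_c = (0.5922²/9.81)^(1/3) = 0.329 m.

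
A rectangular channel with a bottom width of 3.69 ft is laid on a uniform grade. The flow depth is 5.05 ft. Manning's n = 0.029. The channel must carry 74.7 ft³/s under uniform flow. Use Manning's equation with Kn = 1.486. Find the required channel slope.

Flow area A = b·y = 3.69 × 5.05 = 18.63 ft². Wetted perimeter P = b + 2y = 3.69 + 2×5.05 = 13.79 ft.
Hydraulic radius R = A/P = 18.63/13.79 = 1.351 ft.
From Manning's equation, S = [nQ / (1.486 A R^(2/3))]² = [0.029 × 74.7 / (1.486 × 18.63 × 1.351^(2/3))]² = 0.0041.

S = 0.0041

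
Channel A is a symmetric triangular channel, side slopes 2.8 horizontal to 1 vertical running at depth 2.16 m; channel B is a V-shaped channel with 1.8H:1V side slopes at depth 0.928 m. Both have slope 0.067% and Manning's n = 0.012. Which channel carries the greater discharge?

channel A

Channel A: For a triangular section with side slope z = 2.8: A = zy² = 2.8×2.16² = 13.06 m²; P = 2y√(1+z²) = 2×2.16×2.973 = 12.84 m. Hydraulic radius R = A/P = 13.06/12.84 = 1.017 m. Q_A = (1/0.012)·13.06·1.017^(2/3)·√0.00067 = 28.5 m³/s.
Channel B: For a triangular section with side slope z = 1.8: A = zy² = 1.8×0.928² = 1.55 m²; P = 2y√(1+z²) = 2×0.928×2.059 = 3.822 m. Hydraulic radius R = A/P = 1.55/3.822 = 0.4056 m. Q_B = (1/0.012)·1.55·0.4056^(2/3)·√0.00067 = 1.832 m³/s.
Q_A = 28.5 m³/s vs Q_B = 1.832 m³/s, so channel A carries more.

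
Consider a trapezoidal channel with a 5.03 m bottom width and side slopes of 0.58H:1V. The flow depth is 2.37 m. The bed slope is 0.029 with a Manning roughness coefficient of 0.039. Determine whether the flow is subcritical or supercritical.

supercritical

With bottom width b = 5.03 m and side slope z = 0.58: A = (b + zy)y = (5.03 + 0.58×2.37)×2.37 = 15.18 m²; P = b + 2y√(1+z²) = 5.03 + 2×2.37×1.156 = 10.51 m.
Hydraulic radius R = A/P = 15.18/10.51 = 1.444 m.
V = (1/n) R^(2/3) √S = (1/0.039) × 1.444^(2/3) × √0.029 = 5.579 m/s. Hydraulic depth D_h = A/T = 15.18/7.779 = 1.951 m.
Froude number Fr = V/√(g·D_h) = 5.579/√(9.81×1.951) = 1.28, which is greater than 1, so the flow is supercritical.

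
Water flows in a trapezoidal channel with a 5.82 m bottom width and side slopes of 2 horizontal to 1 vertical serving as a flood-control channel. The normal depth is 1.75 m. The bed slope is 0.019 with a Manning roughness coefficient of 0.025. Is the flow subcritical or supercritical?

supercritical

With bottom width b = 5.82 m and side slope z = 2: A = (b + zy)y = (5.82 + 2×1.75)×1.75 = 16.31 m²; P = b + 2y√(1+z²) = 5.82 + 2×1.75×2.236 = 13.65 m.
Hydraulic radius R = A/P = 16.31/13.65 = 1.195 m.
V = (1/n) R^(2/3) √S = (1/0.025) × 1.195^(2/3) × √0.019 = 6.21 m/s. Hydraulic depth D_h = A/T = 16.31/12.82 = 1.272 m.
Froude number Fr = V/√(g·D_h) = 6.21/√(9.81×1.272) = 1.76, which is greater than 1, so the flow is supercritical.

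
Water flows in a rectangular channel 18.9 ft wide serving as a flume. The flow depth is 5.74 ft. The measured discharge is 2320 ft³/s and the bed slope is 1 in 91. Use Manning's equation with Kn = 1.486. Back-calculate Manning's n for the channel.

n = 0.017

Flow area A = b·y = 18.9 × 5.74 = 108.5 ft². Wetted perimeter P = b + 2y = 18.9 + 2×5.74 = 30.38 ft.
Hydraulic radius R = A/P = 108.5/30.38 = 3.571 ft.
Rearranging Manning's equation: n = (1.486/Q) A R^(2/3) S^(1/2) = (1.486/2320) × 108.5 × 3.571^(2/3) × √0.01099 = 0.017.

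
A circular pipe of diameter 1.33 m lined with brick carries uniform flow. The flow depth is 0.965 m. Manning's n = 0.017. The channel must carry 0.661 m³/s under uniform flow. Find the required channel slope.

S = 0.00037

For a circular section of diameter D = 1.33 m at depth y = 0.965 m, the central angle is θ = 2 arccos(1 − 2y/D) = 4.078 rad. Then A = (D²/8)(θ − sin θ) = 1.08 m² and P = Dθ/2 = 2.712 m.
Hydraulic radius R = A/P = 1.08/2.712 = 0.3982 m.
From Manning's equation, S = [nQ / (1 A R^(2/3))]² = [0.017 × 0.661 / (1 × 1.08 × 0.3982^(2/3))]² = 0.00037.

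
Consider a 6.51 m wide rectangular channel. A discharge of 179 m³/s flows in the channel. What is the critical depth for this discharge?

y_c = 4.26 m

For a rectangular channel, critical depth y_c = (q²/g)^(1/3) where q = Q/b = 179/6.51 = 27.5 m²/s.
So y_c = (27.5²/9.81)^(1/3) = 4.26 m.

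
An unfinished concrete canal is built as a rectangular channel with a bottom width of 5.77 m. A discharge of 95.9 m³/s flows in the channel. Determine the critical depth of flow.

y_c = 3.04 m

For a rectangular channel, critical depth y_c = (q²/g)^(1/3) where q = Q/b = 95.9/5.77 = 16.62 m²/s.
So y_c = (16.62²/9.81)^(1/3) = 3.04 m.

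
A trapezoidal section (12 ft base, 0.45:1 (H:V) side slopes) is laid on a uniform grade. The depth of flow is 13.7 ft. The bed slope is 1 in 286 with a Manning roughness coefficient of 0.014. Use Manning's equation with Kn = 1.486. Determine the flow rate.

Q = 5110 ft³/s

With bottom width b = 12 ft and side slope z = 0.45: A = (b + zy)y = (12 + 0.45×13.7)×13.7 = 248.9 ft²; P = b + 2y√(1+z²) = 12 + 2×13.7×1.097 = 42.05 ft.
Hydraulic radius R = A/P = 248.9/42.05 = 5.919 ft.
Manning's equation: Q = (1.486/n) A R^(2/3) S^(1/2) = (1.486/0.014) × 248.9 × 5.919^(2/3) × 0.003497^(1/2) = 5110 ft³/s.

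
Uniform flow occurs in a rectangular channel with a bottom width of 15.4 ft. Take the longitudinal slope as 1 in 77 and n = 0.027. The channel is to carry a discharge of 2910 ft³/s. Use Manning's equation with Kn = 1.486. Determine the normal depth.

y_n = 11 ft

Manning's equation rearranged: A R^(2/3) = nQ / (1.486·√S) = 0.027 × 2910 / (1.486 × √0.01299) = 464.
At y = 12 ft: A R^(2/3) = 517.8 — high.
At y = 8.42 ft: A R^(2/3) = 327.9 — low.
At y = 11 ft: A R^(2/3) = 463.7 — ≈ 464.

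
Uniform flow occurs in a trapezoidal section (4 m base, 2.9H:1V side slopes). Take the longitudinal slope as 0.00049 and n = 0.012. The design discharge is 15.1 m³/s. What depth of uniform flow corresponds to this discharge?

y_n = 1.24 m

Manning's equation rearranged: A R^(2/3) = nQ / (1·√S) = 0.012 × 15.1 / (√0.00049) = 8.186.
At y = 1.08 m: A R^(2/3) = 6.216 — low.
At y = 1.24 m: A R^(2/3) = 8.194 — matches.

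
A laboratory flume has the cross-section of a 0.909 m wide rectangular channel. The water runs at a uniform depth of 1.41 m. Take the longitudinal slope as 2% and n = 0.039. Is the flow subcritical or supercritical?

Flow area A = b·y = 0.909 × 1.41 = 1.282 m². Wetted perimeter P = b + 2y = 0.909 + 2×1.41 = 3.729 m.
Hydraulic radius R = A/P = 1.282/3.729 = 0.3437 m.
V = (1/n) R^(2/3) √S = (1/0.039) × 0.3437^(2/3) × √0.02 = 1.779 m/s. Hydraulic depth D_h = A/T = 1.282/0.909 = 1.41 m.
Froude number Fr = V/√(g·D_h) = 1.779/√(9.81×1.41) = 0.478, which is less than 1, so the flow is subcritical.

subcritical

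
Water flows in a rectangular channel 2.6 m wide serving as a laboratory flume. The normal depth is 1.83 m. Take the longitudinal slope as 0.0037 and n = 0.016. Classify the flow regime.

subcritical

Flow area A = b·y = 2.6 × 1.83 = 4.758 m². Wetted perimeter P = b + 2y = 2.6 + 2×1.83 = 6.26 m.
Hydraulic radius R = A/P = 4.758/6.26 = 0.7601 m.
V = (1/n) R^(2/3) √S = (1/0.016) × 0.7601^(2/3) × √0.0037 = 3.166 m/s. Hydraulic depth D_h = A/T = 4.758/2.6 = 1.83 m.
Froude number Fr = V/√(g·D_h) = 3.166/√(9.81×1.83) = 0.747, which is less than 1, so the flow is subcritical.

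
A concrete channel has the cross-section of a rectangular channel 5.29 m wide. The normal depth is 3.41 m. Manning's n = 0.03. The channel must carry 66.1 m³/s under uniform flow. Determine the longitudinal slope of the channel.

S = 0.0071

Flow area A = b·y = 5.29 × 3.41 = 18.04 m². Wetted perimeter P = b + 2y = 5.29 + 2×3.41 = 12.11 m.
Hydraulic radius R = A/P = 18.04/12.11 = 1.49 m.
From Manning's equation, S = [nQ / (1 A R^(2/3))]² = [0.03 × 66.1 / (1 × 18.04 × 1.49^(2/3))]² = 0.0071.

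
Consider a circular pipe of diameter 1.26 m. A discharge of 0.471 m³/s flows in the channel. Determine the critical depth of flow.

At critical depth, Q² T / (g A³) = 1, i.e. A³/T = Q²/g = 0.471²/9.81 = 0.02261.
At y = 0.246 m: A³/T = 0.005051 — too small.
At y = 0.399 m: A³/T = 0.03325 — too large.
At y = 0.361 m: A³/T = 0.02256 — close enough.

y_c = 0.361 m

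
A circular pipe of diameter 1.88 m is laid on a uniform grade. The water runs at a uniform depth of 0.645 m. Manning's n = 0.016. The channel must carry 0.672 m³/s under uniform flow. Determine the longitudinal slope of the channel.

S = 0.00064

For a circular section of diameter D = 1.88 m at depth y = 0.645 m, the central angle is θ = 2 arccos(1 − 2y/D) = 2.503 rad. Then A = (D²/8)(θ − sin θ) = 0.8426 m² and P = Dθ/2 = 2.353 m.
Hydraulic radius R = A/P = 0.8426/2.353 = 0.3581 m.
From Manning's equation, S = [nQ / (1 A R^(2/3))]² = [0.016 × 0.672 / (1 × 0.8426 × 0.3581^(2/3))]² = 0.00064.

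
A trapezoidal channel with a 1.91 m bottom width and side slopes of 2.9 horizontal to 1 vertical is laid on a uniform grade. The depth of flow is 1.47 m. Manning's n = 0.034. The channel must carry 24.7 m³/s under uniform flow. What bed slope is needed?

With bottom width b = 1.91 m and side slope z = 2.9: A = (b + zy)y = (1.91 + 2.9×1.47)×1.47 = 9.074 m²; P = b + 2y√(1+z²) = 1.91 + 2×1.47×3.068 = 10.93 m.
Hydraulic radius R = A/P = 9.074/10.93 = 0.8303 m.
From Manning's equation, S = [nQ / (1 A R^(2/3))]² = [0.034 × 24.7 / (1 × 9.074 × 0.8303^(2/3))]² = 0.011.

S = 0.011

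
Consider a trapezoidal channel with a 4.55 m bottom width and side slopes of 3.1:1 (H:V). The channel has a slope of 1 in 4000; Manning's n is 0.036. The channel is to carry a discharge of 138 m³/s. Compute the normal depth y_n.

y_n = 6.11 m

Manning's equation rearranged: A R^(2/3) = nQ / (1·√S) = 0.036 × 138 / (√0.00025) = 314.2.
At y = 5.44 m: A R^(2/3) = 237.6 — too small.
At y = 7.07 m: A R^(2/3) = 447.4 — too large.
At y = 6.11 m: A R^(2/3) = 314 — matches.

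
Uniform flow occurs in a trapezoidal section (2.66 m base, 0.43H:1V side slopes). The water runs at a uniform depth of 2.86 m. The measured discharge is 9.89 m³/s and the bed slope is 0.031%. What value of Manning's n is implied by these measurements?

With bottom width b = 2.66 m and side slope z = 0.43: A = (b + zy)y = (2.66 + 0.43×2.86)×2.86 = 11.12 m²; P = b + 2y√(1+z²) = 2.66 + 2×2.86×1.089 = 8.886 m.
Hydraulic radius R = A/P = 11.12/8.886 = 1.252 m.
Rearranging Manning's equation: n = (1/Q) A R^(2/3) S^(1/2) = (1/9.89) × 11.12 × 1.252^(2/3) × √0.00031 = 0.023.

n = 0.023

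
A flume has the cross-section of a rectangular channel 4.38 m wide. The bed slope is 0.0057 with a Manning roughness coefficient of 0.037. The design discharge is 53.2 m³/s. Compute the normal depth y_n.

y_n = 4.58 m

Manning's equation rearranged: A R^(2/3) = nQ / (1·√S) = 0.037 × 53.2 / (√0.0057) = 26.07.
Try y = 5.76 m: A R^(2/3) = 34.32 — too large.
Try y = 3.47 m: A R^(2/3) = 18.5 — too small.
Try y = 4.58 m: A R^(2/3) = 26.07 — matches.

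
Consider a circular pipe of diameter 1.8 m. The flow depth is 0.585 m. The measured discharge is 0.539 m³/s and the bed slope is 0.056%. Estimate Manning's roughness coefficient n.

For a circular section of diameter D = 1.8 m at depth y = 0.585 m, the central angle is θ = 2 arccos(1 − 2y/D) = 2.426 rad. Then A = (D²/8)(θ − sin θ) = 0.7171 m² and P = Dθ/2 = 2.184 m.
Hydraulic radius R = A/P = 0.7171/2.184 = 0.3284 m.
Rearranging Manning's equation: n = (1/Q) A R^(2/3) S^(1/2) = (1/0.539) × 0.7171 × 0.3284^(2/3) × √0.00056 = 0.015.

n = 0.015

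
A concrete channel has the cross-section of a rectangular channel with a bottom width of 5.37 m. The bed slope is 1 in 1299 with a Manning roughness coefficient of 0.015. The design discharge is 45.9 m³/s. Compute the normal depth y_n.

y_n = 3.5 m

Manning's equation rearranged: A R^(2/3) = nQ / (1·√S) = 0.015 × 45.9 / (√0.0007698) = 24.81.
Trying y = 3.94 m: A R^(2/3) = 28.91 — high.
Trying y = 2.72 m: A R^(2/3) = 17.85 — low.
Trying y = 3.5 m: A R^(2/3) = 24.84 — ≈ 24.81.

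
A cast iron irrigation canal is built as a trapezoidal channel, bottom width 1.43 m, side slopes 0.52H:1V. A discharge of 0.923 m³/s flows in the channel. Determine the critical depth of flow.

At critical depth, Q² T / (g A³) = 1, i.e. A³/T = Q²/g = 0.923²/9.81 = 0.08684.
Try y = 0.418 m: A³/T = 0.1751 — high.
Try y = 0.245 m: A³/T = 0.03297 — low.
Try y = 0.334 m: A³/T = 0.08646 — matches.

y_c = 0.334 m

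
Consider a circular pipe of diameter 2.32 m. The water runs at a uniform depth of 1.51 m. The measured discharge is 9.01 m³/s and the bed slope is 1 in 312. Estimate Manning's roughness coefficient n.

For a circular section of diameter D = 2.32 m at depth y = 1.51 m, the central angle is θ = 2 arccos(1 − 2y/D) = 3.755 rad. Then A = (D²/8)(θ − sin θ) = 2.913 m² and P = Dθ/2 = 4.355 m.
Hydraulic radius R = A/P = 2.913/4.355 = 0.6689 m.
Rearranging Manning's equation: n = (1/Q) A R^(2/3) S^(1/2) = (1/9.01) × 2.913 × 0.6689^(2/3) × √0.003205 = 0.014.

n = 0.014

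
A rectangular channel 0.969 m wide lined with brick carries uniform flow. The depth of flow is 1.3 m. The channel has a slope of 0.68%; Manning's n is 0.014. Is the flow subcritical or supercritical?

subcritical

Flow area A = b·y = 0.969 × 1.3 = 1.26 m². Wetted perimeter P = b + 2y = 0.969 + 2×1.3 = 3.569 m.
Hydraulic radius R = A/P = 1.26/3.569 = 0.353 m.
V = (1/n) R^(2/3) √S = (1/0.014) × 0.353^(2/3) × √0.0068 = 2.942 m/s. Hydraulic depth D_h = A/T = 1.26/0.969 = 1.3 m.
Froude number Fr = V/√(g·D_h) = 2.942/√(9.81×1.3) = 0.824, which is less than 1, so the flow is subcritical.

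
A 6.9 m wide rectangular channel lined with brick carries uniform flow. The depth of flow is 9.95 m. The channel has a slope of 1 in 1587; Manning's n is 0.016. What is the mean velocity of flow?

V = 2.94 m/s

Flow area A = b·y = 6.9 × 9.95 = 68.66 m². Wetted perimeter P = b + 2y = 6.9 + 2×9.95 = 26.8 m.
Hydraulic radius R = A/P = 68.66/26.8 = 2.562 m.
From Manning's equation, V = (1/n) R^(2/3) S^(1/2) = (1/0.016) × 2.562^(2/3) × 0.0006301^(1/2) = 2.94 m/s.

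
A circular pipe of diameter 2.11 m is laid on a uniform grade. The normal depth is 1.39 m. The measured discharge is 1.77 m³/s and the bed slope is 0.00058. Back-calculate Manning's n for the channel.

n = 0.0239

For a circular section of diameter D = 2.11 m at depth y = 1.39 m, the central angle is θ = 2 arccos(1 − 2y/D) = 3.788 rad. Then A = (D²/8)(θ − sin θ) = 2.443 m² and P = Dθ/2 = 3.996 m.
Hydraulic radius R = A/P = 2.443/3.996 = 0.6114 m.
Rearranging Manning's equation: n = (1/Q) A R^(2/3) S^(1/2) = (1/1.77) × 2.443 × 0.6114^(2/3) × √0.00058 = 0.0239.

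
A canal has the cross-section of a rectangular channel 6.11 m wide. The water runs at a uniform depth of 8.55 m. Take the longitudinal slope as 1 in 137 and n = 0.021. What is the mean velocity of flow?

Flow area A = b·y = 6.11 × 8.55 = 52.24 m². Wetted perimeter P = b + 2y = 6.11 + 2×8.55 = 23.21 m.
Hydraulic radius R = A/P = 52.24/23.21 = 2.251 m.
From Manning's equation, V = (1/n) R^(2/3) S^(1/2) = (1/0.021) × 2.251^(2/3) × 0.007299^(1/2) = 6.99 m/s.

V = 6.99 m/s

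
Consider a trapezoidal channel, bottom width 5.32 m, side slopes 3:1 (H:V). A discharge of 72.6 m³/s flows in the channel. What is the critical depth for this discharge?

y_c = 1.89 m

At critical depth, Q² T / (g A³) = 1, i.e. A³/T = Q²/g = 72.6²/9.81 = 537.3.
Trying y = 2.25 m: A³/T = 1064 — high.
Trying y = 1.58 m: A³/T = 271.3 — low.
Trying y = 1.89 m: A³/T = 537.9 — close enough.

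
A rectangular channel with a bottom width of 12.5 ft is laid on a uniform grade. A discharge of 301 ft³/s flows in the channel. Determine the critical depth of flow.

y_c = 2.62 ft

For a rectangular channel, critical depth y_c = (q²/g)^(1/3) where q = Q/b = 301/12.5 = 24.08 ft²/s.
So y_c = (24.08²/32.2)^(1/3) = 2.62 ft.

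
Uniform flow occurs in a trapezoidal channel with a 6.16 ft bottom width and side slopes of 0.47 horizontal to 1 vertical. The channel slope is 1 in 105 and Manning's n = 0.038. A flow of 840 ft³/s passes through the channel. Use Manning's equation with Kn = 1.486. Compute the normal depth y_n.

Manning's equation rearranged: A R^(2/3) = nQ / (1.486·√S) = 0.038 × 840 / (1.486 × √0.009524) = 220.1.
Try y = 6.52 ft: A R^(2/3) = 123 — low.
Try y = 9.02 ft: A R^(2/3) = 220.1 — matches.

y_n = 9.02 ft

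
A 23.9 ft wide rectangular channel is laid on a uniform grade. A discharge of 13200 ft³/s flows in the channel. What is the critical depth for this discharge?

For a rectangular channel, critical depth y_c = (q²/g)^(1/3) where q = Q/b = 13200/23.9 = 552.3 ft²/s.
So y_c = (552.3²/32.2)^(1/3) = 21.2 ft.

y_c = 21.2 ft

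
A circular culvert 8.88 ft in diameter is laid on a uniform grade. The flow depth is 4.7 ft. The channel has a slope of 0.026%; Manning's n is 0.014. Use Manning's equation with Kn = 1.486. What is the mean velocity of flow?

For a circular section of diameter D = 8.88 ft at depth y = 4.7 ft, the central angle is θ = 2 arccos(1 − 2y/D) = 3.259 rad. Then A = (D²/8)(θ − sin θ) = 33.27 ft² and P = Dθ/2 = 14.47 ft.
Hydraulic radius R = A/P = 33.27/14.47 = 2.3 ft.
From Manning's equation, V = (1.486/n) R^(2/3) S^(1/2) = (1.486/0.014) × 2.3^(2/3) × 0.00026^(1/2) = 2.98 ft/s.

V = 2.98 ft/s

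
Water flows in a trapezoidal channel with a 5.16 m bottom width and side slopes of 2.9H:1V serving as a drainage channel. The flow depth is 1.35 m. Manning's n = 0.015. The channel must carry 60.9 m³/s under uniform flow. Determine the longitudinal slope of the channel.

S = 0.00629

With bottom width b = 5.16 m and side slope z = 2.9: A = (b + zy)y = (5.16 + 2.9×1.35)×1.35 = 12.25 m²; P = b + 2y√(1+z²) = 5.16 + 2×1.35×3.068 = 13.44 m.
Hydraulic radius R = A/P = 12.25/13.44 = 0.9114 m.
From Manning's equation, S = [nQ / (1 A R^(2/3))]² = [0.015 × 60.9 / (1 × 12.25 × 0.9114^(2/3))]² = 0.00629.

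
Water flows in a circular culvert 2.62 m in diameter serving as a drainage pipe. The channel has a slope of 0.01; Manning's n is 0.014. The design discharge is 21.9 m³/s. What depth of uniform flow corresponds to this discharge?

Manning's equation rearranged: A R^(2/3) = nQ / (1·√S) = 0.014 × 21.9 / (√0.01) = 3.066.
Trying y = 2.15 m: A R^(2/3) = 4.071 — over.
Trying y = 1.7 m: A R^(2/3) = 3.068 — ≈ 3.066.

y_n = 1.7 m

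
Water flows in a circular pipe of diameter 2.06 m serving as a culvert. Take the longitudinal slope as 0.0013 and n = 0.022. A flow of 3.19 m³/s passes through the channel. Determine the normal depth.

Manning's equation rearranged: A R^(2/3) = nQ / (1·√S) = 0.022 × 3.19 / (√0.0013) = 1.946.
Trying y = 1.92 m: A R^(2/3) = 2.303 — too large.
Trying y = 1.34 m: A R^(2/3) = 1.621 — too small.
Trying y = 1.54 m: A R^(2/3) = 1.945 — ≈ 1.946.

y_n = 1.54 m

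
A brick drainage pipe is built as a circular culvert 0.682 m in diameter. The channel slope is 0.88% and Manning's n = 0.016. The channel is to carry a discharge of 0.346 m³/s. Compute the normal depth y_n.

Manning's equation rearranged: A R^(2/3) = nQ / (1·√S) = 0.016 × 0.346 / (√0.0088) = 0.05901.
At y = 0.394 m: A R^(2/3) = 0.07116 — high.
At y = 0.351 m: A R^(2/3) = 0.05897 — ≈ 0.05901.

y_n = 0.351 m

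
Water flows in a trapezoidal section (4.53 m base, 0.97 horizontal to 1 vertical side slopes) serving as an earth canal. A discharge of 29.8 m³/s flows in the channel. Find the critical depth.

At critical depth, Q² T / (g A³) = 1, i.e. A³/T = Q²/g = 29.8²/9.81 = 90.52.
Trying y = 1.63 m: A³/T = 128.5 — too large.
Trying y = 1.21 m: A³/T = 47.8 — too small.
Trying y = 1.47 m: A³/T = 90.91 — ≈ 90.52.

y_c = 1.47 m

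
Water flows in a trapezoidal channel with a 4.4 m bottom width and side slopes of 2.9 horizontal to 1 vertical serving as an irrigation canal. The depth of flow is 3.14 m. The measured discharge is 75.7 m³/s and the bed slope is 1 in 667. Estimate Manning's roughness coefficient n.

With bottom width b = 4.4 m and side slope z = 2.9: A = (b + zy)y = (4.4 + 2.9×3.14)×3.14 = 42.41 m²; P = b + 2y√(1+z²) = 4.4 + 2×3.14×3.068 = 23.66 m.
Hydraulic radius R = A/P = 42.41/23.66 = 1.792 m.
Rearranging Manning's equation: n = (1/Q) A R^(2/3) S^(1/2) = (1/75.7) × 42.41 × 1.792^(2/3) × √0.001499 = 0.032.

n = 0.032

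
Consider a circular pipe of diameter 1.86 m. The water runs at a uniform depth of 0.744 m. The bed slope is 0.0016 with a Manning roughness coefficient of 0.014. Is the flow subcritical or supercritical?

subcritical

For a circular section of diameter D = 1.86 m at depth y = 0.744 m, the central angle is θ = 2 arccos(1 − 2y/D) = 2.739 rad. Then A = (D²/8)(θ − sin θ) = 1.015 m² and P = Dθ/2 = 2.547 m.
Hydraulic radius R = A/P = 1.015/2.547 = 0.3985 m.
V = (1/n) R^(2/3) √S = (1/0.014) × 0.3985^(2/3) × √0.0016 = 1.547 m/s. Hydraulic depth D_h = A/T = 1.015/1.822 = 0.5569 m.
Froude number Fr = V/√(g·D_h) = 1.547/√(9.81×0.5569) = 0.662, which is less than 1, so the flow is subcritical.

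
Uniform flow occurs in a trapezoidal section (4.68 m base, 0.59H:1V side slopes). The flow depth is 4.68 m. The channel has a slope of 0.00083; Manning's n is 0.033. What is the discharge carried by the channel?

With bottom width b = 4.68 m and side slope z = 0.59: A = (b + zy)y = (4.68 + 0.59×4.68)×4.68 = 34.82 m²; P = b + 2y√(1+z²) = 4.68 + 2×4.68×1.161 = 15.55 m.
Hydraulic radius R = A/P = 34.82/15.55 = 2.24 m.
Manning's equation: Q = (1/n) A R^(2/3) S^(1/2) = (1/0.033) × 34.82 × 2.24^(2/3) × 0.00083^(1/2) = 52 m³/s.

Q = 52 m³/s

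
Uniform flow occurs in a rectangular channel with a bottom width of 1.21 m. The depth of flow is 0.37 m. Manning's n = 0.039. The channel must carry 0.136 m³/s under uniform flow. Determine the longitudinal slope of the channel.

Flow area A = b·y = 1.21 × 0.37 = 0.4477 m². Wetted perimeter P = b + 2y = 1.21 + 2×0.37 = 1.95 m.
Hydraulic radius R = A/P = 0.4477/1.95 = 0.2296 m.
From Manning's equation, S = [nQ / (1 A R^(2/3))]² = [0.039 × 0.136 / (1 × 0.4477 × 0.2296^(2/3))]² = 0.000998.

S = 0.000998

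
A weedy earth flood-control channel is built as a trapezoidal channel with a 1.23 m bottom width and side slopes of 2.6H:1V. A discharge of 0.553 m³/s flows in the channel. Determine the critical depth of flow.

At critical depth, Q² T / (g A³) = 1, i.e. A³/T = Q²/g = 0.553²/9.81 = 0.03117.
Try y = 0.203 m: A³/T = 0.01988 — low.
Try y = 0.231 m: A³/T = 0.0311 — close enough.

y_c = 0.231 m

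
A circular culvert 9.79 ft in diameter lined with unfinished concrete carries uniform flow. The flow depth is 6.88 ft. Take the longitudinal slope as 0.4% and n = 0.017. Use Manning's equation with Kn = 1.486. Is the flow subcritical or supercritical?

subcritical

For a circular section of diameter D = 9.79 ft at depth y = 6.88 ft, the central angle is θ = 2 arccos(1 − 2y/D) = 3.977 rad. Then A = (D²/8)(θ − sin θ) = 56.52 ft² and P = Dθ/2 = 19.47 ft.
Hydraulic radius R = A/P = 56.52/19.47 = 2.904 ft.
V = (1.486/n) R^(2/3) √S = (1.486/0.017) × 2.904^(2/3) × √0.004 = 11.25 ft/s. Hydraulic depth D_h = A/T = 56.52/8.949 = 6.316 ft.
Froude number Fr = V/√(g·D_h) = 11.25/√(32.2×6.316) = 0.789, which is less than 1, so the flow is subcritical.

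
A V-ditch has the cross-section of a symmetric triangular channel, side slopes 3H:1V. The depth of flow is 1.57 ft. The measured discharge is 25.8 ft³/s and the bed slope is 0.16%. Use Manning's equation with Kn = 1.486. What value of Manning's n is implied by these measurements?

n = 0.014

For a triangular section with side slope z = 3: A = zy² = 3×1.57² = 7.395 ft²; P = 2y√(1+z²) = 2×1.57×3.162 = 9.93 ft.
Hydraulic radius R = A/P = 7.395/9.93 = 0.7447 ft.
Rearranging Manning's equation: n = (1.486/Q) A R^(2/3) S^(1/2) = (1.486/25.8) × 7.395 × 0.7447^(2/3) × √0.0016 = 0.014.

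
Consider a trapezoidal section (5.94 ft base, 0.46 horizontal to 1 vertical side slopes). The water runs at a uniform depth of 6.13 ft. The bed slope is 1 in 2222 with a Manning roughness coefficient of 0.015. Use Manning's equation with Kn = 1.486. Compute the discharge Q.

Q = 222 ft³/s

With bottom width b = 5.94 ft and side slope z = 0.46: A = (b + zy)y = (5.94 + 0.46×6.13)×6.13 = 53.7 ft²; P = b + 2y√(1+z²) = 5.94 + 2×6.13×1.101 = 19.43 ft.
Hydraulic radius R = A/P = 53.7/19.43 = 2.763 ft.
Manning's equation: Q = (1.486/n) A R^(2/3) S^(1/2) = (1.486/0.015) × 53.7 × 2.763^(2/3) × 0.00045^(1/2) = 222 ft³/s.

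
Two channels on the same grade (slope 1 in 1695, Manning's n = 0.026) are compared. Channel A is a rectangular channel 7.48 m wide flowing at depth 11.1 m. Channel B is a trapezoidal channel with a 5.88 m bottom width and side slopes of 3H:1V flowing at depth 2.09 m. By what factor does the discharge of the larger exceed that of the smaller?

5.37

Channel A: Flow area A = b·y = 7.48 × 11.1 = 83.03 m². Wetted perimeter P = b + 2y = 7.48 + 2×11.1 = 29.68 m. Hydraulic radius R = A/P = 83.03/29.68 = 2.797 m. Q_A = (1/0.026)·83.03·2.797^(2/3)·√0.00059 = 154 m³/s.
Channel B: With bottom width b = 5.88 m and side slope z = 3: A = (b + zy)y = (5.88 + 3×2.09)×2.09 = 25.39 m²; P = b + 2y√(1+z²) = 5.88 + 2×2.09×3.162 = 19.1 m. Hydraulic radius R = A/P = 25.39/19.1 = 1.33 m. Q_B = (1/0.026)·25.39·1.33^(2/3)·√0.00059 = 28.68 m³/s.
The larger discharge is 154 m³/s and the smaller is 28.68 m³/s; the ratio is 5.37.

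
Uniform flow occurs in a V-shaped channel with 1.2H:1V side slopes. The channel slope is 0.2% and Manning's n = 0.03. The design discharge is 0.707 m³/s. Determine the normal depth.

Manning's equation rearranged: A R^(2/3) = nQ / (1·√S) = 0.03 × 0.707 / (√0.002) = 0.4743.
At y = 0.973 m: A R^(2/3) = 0.5895 — high.
At y = 0.647 m: A R^(2/3) = 0.1986 — low.
At y = 0.897 m: A R^(2/3) = 0.4745 — ≈ 0.4743.

y_n = 0.897 m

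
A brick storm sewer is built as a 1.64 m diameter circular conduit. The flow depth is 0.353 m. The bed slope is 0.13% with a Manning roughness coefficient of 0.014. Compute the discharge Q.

Q = 0.305 m³/s

For a circular section of diameter D = 1.64 m at depth y = 0.353 m, the central angle is θ = 2 arccos(1 − 2y/D) = 1.93 rad. Then A = (D²/8)(θ − sin θ) = 0.334 m² and P = Dθ/2 = 1.582 m.
Hydraulic radius R = A/P = 0.334/1.582 = 0.2111 m.
Manning's equation: Q = (1/n) A R^(2/3) S^(1/2) = (1/0.014) × 0.334 × 0.2111^(2/3) × 0.0013^(1/2) = 0.305 m³/s.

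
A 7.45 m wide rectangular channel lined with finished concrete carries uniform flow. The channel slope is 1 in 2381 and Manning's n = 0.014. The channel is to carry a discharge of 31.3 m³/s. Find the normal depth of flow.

y_n = 2.28 m

Manning's equation rearranged: A R^(2/3) = nQ / (1·√S) = 0.014 × 31.3 / (√0.00042) = 21.38.
At y = 1.82 m: A R^(2/3) = 15.5 — short.
At y = 2.76 m: A R^(2/3) = 27.96 — over.
At y = 2.28 m: A R^(2/3) = 21.4 — matches.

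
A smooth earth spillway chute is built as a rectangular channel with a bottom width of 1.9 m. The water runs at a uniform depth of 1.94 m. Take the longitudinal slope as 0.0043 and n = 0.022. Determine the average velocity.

Flow area A = b·y = 1.9 × 1.94 = 3.686 m². Wetted perimeter P = b + 2y = 1.9 + 2×1.94 = 5.78 m.
Hydraulic radius R = A/P = 3.686/5.78 = 0.6377 m.
From Manning's equation, V = (1/n) R^(2/3) S^(1/2) = (1/0.022) × 0.6377^(2/3) × 0.0043^(1/2) = 2.21 m/s.

V = 2.21 m/s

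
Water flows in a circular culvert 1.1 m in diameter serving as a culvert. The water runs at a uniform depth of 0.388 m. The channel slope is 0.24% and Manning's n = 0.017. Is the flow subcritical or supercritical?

subcritical

For a circular section of diameter D = 1.1 m at depth y = 0.388 m, the central angle is θ = 2 arccos(1 − 2y/D) = 2.544 rad. Then A = (D²/8)(θ − sin θ) = 0.2996 m² and P = Dθ/2 = 1.399 m.
Hydraulic radius R = A/P = 0.2996/1.399 = 0.2141 m.
V = (1/n) R^(2/3) √S = (1/0.017) × 0.2141^(2/3) × √0.0024 = 1.031 m/s. Hydraulic depth D_h = A/T = 0.2996/1.051 = 0.285 m.
Froude number Fr = V/√(g·D_h) = 1.031/√(9.81×0.285) = 0.617, which is less than 1, so the flow is subcritical.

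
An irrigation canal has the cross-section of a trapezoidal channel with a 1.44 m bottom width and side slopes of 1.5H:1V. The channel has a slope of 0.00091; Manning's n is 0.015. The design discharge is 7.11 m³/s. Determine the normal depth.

Manning's equation rearranged: A R^(2/3) = nQ / (1·√S) = 0.015 × 7.11 / (√0.00091) = 3.535.
Try y = 0.993 m: A R^(2/3) = 2.022 — short.
Try y = 1.44 m: A R^(2/3) = 4.399 — over.
Try y = 1.3 m: A R^(2/3) = 3.538 — close enough.

y_n = 1.3 m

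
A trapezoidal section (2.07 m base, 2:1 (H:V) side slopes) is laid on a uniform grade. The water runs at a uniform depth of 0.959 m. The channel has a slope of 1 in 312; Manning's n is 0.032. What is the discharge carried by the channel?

Q = 4.82 m³/s

With bottom width b = 2.07 m and side slope z = 2: A = (b + zy)y = (2.07 + 2×0.959)×0.959 = 3.824 m²; P = b + 2y√(1+z²) = 2.07 + 2×0.959×2.236 = 6.359 m.
Hydraulic radius R = A/P = 3.824/6.359 = 0.6015 m.
Manning's equation: Q = (1/n) A R^(2/3) S^(1/2) = (1/0.032) × 3.824 × 0.6015^(2/3) × 0.003205^(1/2) = 4.82 m³/s.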